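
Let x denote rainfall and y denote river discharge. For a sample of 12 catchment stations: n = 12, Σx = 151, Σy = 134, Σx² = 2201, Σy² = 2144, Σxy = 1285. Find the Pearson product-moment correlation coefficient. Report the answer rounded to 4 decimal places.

-0.9087

Numerator: nΣxy − (Σx)(Σy) = 12·1285 − (151)(134) = -4814
Denominator: √[(nΣx²−(Σx)²)(nΣy²−(Σy)²)]
  nΣx²−(Σx)² = 12·2201 − 22801 = 3611;  nΣy²−(Σy)² = 12·2144 − 17956 = 7772
  √(3611·7772) = √28064692 = 5297.6119
r = -4814 / 5297.6119 = -0.9087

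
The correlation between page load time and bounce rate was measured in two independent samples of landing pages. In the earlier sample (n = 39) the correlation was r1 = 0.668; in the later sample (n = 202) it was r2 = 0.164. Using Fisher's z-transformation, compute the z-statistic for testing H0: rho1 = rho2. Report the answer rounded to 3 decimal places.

3.543

Fisher z-transforms: z1 = atanh(0.668) = 0.807123, z2 = atanh(0.164) = 0.165495; difference d = 0.641628
Var(d) = 1/36 + 1/199 = 0.0277778 + 0.0050251 = 0.0328029
z = d/√Var(d) = 0.641628 / √0.0328029 = 0.641628 / 0.181116 = 3.543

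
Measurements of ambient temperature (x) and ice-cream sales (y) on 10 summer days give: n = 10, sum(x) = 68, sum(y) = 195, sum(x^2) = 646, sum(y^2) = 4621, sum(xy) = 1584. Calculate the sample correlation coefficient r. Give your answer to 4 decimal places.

S_xy = nΣxy − ΣxΣy = 10·1584 − 68·195 = 15840 − 13260 = 2580
S_xx = nΣx² − (Σx)² = 10·646 − 68² = 6460 − 4624 = 1836
S_yy = nΣy² − (Σy)² = 10·4621 − 195² = 46210 − 38025 = 8185
r = S_xy / √(S_xx·S_yy) = 2580 / √(1836·8185) = 2580 / √15027660 = 2580 / 3876.5526 = 0.6655

0.6655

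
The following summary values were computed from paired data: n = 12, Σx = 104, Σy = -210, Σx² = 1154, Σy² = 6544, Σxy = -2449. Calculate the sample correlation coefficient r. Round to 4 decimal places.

-0.7388

S_xy = nΣxy − ΣxΣy = 12·(-2449) − 104·(-210) = -29388 − (-21840) = -7548
S_xx = nΣx² − (Σx)² = 12·1154 − 104² = 13848 − 10816 = 3032
S_yy = nΣy² − (Σy)² = 12·6544 − (-210)² = 78528 − 44100 = 34428
r = S_xy / √(S_xx·S_yy) = -7548 / √(3032·34428) = -7548 / √104385696 = -7548 / 10216.9318 = -0.7388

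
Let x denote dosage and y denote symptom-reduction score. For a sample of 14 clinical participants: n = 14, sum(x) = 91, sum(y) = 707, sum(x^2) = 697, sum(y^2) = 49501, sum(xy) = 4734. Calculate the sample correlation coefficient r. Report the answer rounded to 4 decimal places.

S_xy = nΣxy − ΣxΣy = 14·4734 − 91·707 = 66276 − 64337 = 1939
S_xx = nΣx² − (Σx)² = 14·697 − 91² = 9758 − 8281 = 1477
S_yy = nΣy² − (Σy)² = 14·49501 − 707² = 693014 − 499849 = 193165
r = S_xy / √(S_xx·S_yy) = 1939 / √(1477·193165) = 1939 / √285304705 = 1939 / 16890.9652 = 0.1148

0.1148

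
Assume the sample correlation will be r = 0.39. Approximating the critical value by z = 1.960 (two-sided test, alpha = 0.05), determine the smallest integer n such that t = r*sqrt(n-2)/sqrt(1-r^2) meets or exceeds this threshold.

r√(n−2)/√(1−r²) ≥ 1.960  ⇔  n−2 ≥ (1.960)²·(1−r²)/r²
(1−r²)/r² = (1−0.1521)/0.1521 = 5.5746
n ≥ 2 + 3.8416·5.5746 = 2 + 21.4154 = 23.4154
⌈23.4154⌉ = 24

24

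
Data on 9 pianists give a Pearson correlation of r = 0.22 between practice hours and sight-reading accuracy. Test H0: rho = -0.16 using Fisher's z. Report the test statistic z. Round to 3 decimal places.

0.943

z_r = atanh(0.22) = 0.223656,  z_0 = atanh(-0.16) = -0.161387
SE = 1/√(n−3) = 1/√6 = 0.408248
z = (z_r − z_0)/SE = (0.223656 − (-0.161387)) / 0.408248 = 0.385043 / 0.408248 = 0.943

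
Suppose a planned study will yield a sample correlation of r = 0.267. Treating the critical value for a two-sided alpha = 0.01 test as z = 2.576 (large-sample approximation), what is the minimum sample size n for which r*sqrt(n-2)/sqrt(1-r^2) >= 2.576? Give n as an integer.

89

r√(n−2)/√(1−r²) ≥ 2.576  ⇔  n−2 ≥ (2.576)²·(1−r²)/r²
(1−r²)/r² = (1−0.071289)/0.071289 = 13.0274
n ≥ 2 + 6.635776·13.0274 = 2 + 86.4469 = 88.4469
⌈88.4469⌉ = 89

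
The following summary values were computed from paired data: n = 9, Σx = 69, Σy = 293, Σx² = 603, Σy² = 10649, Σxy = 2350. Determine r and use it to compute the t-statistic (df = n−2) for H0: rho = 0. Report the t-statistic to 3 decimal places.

1.026

S_xy = nΣxy − ΣxΣy = 9·2350 − 69·293 = 21150 − 20217 = 933
S_xx = nΣx² − (Σx)² = 9·603 − 69² = 5427 − 4761 = 666
S_yy = nΣy² − (Σy)² = 9·10649 − 293² = 95841 − 85849 = 9992
r = S_xy / √(S_xx·S_yy) = 933 / √(666·9992) = 933 / √6654672 = 933 / 2579.6651 = 0.3617
t = r·√(n−2)/√(1−r²) = 0.3617·√7 / √(1−0.130827) = 0.956968 / 0.932294 = 1.026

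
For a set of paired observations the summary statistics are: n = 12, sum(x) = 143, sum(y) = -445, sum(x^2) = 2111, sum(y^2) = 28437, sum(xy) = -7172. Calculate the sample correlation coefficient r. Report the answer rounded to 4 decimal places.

-0.8481

S_xy = nΣxy − ΣxΣy = 12·(-7172) − 143·(-445) = -86064 − (-63635) = -22429
S_xx = nΣx² − (Σx)² = 12·2111 − 143² = 25332 − 20449 = 4883
S_yy = nΣy² − (Σy)² = 12·28437 − (-445)² = 341244 − 198025 = 143219
r = S_xy / √(S_xx·S_yy) = -22429 / √(4883·143219) = -22429 / √699338377 = -22429 / 26445.0067 = -0.8481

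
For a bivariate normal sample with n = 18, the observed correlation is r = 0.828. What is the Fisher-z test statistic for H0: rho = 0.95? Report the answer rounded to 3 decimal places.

-2.518

z_r = atanh(0.828) = 1.181742,  z_0 = atanh(0.95) = 1.831781
SE = 1/√(n−3) = 1/√15 = 0.258199
z = (z_r − z_0)/SE = (1.181742 − 1.831781) / 0.258199 = -0.650039 / 0.258199 = -2.518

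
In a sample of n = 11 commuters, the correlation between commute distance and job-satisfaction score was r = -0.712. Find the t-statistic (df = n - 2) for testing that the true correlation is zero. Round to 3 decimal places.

1 − r² = 1 − 0.506944 = 0.493056;  √(1−r²) = 0.702179
√(n−2) = √9 = 3.000000
t = r·√(n−2)/√(1−r²) = -0.712 · 3.000000 / 0.702179 = -3.042

-3.042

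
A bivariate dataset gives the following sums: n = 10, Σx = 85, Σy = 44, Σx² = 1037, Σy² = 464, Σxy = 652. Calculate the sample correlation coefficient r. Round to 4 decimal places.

0.9533

Numerator: nΣxy − (Σx)(Σy) = 10·652 − (85)(44) = 2780
Denominator: √[(nΣx²−(Σx)²)(nΣy²−(Σy)²)]
  nΣx²−(Σx)² = 10·1037 − 7225 = 3145;  nΣy²−(Σy)² = 10·464 − 1936 = 2704
  √(3145·2704) = √8504080 = 2916.1756
r = 2780 / 2916.1756 = 0.9533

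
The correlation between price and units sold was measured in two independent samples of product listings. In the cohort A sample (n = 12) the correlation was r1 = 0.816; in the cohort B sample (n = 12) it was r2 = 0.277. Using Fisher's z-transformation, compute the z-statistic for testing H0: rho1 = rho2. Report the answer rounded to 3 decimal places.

1.825

Fisher z-transforms: z1 = atanh(0.816) = 1.144728, z2 = atanh(0.277) = 0.284430; difference d = 0.860298
Var(d) = 1/9 + 1/9 = 0.1111111 + 0.1111111 = 0.2222222
z = d/√Var(d) = 0.860298 / √0.2222222 = 0.860298 / 0.471404 = 1.825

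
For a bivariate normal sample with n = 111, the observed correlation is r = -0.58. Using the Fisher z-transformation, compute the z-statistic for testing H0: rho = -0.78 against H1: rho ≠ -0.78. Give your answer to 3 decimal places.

3.979

Fisher z: atanh(-0.58) = -0.662463, atanh(-0.78) = -1.045371
z = (z_r − z_0)·√(n−3) = (-0.662463 − (-1.045371))·√108 = 0.382908 · 10.392305 = 3.979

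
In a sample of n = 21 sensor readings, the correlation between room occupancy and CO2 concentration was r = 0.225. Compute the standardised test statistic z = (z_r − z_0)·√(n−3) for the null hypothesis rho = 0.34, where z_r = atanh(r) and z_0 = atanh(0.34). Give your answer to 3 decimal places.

-0.531

Fisher z: atanh(0.225) = 0.228917, atanh(0.34) = 0.354093
z = (z_r − z_0)·√(n−3) = (0.228917 − 0.354093)·√18 = -0.125176 · 4.242641 = -0.531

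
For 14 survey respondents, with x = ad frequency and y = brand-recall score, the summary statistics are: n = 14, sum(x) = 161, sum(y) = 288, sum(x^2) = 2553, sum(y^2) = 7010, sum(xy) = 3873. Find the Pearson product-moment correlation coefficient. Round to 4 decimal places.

Numerator: nΣxy − (Σx)(Σy) = 14·3873 − (161)(288) = 7854
Denominator: √[(nΣx²−(Σx)²)(nΣy²−(Σy)²)]
  nΣx²−(Σx)² = 14·2553 − 25921 = 9821;  nΣy²−(Σy)² = 14·7010 − 82944 = 15196
  √(9821·15196) = √149239916 = 12216.3790
r = 7854 / 12216.3790 = 0.6429

0.6429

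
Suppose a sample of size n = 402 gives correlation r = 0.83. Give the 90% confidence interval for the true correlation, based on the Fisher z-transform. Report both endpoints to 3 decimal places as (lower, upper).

(0.803, 0.854)

z_r = atanh(0.83) = 1.188136;  SE = 1/√(n−3) = 1/√399 = 0.050063
z-limits: 1.188136 ± 1.645·0.050063 = 1.188136 ± 0.082354 = [1.105782, 1.270490]
ρ-limits: (tanh 1.105782, tanh 1.270490) = (0.803, 0.854)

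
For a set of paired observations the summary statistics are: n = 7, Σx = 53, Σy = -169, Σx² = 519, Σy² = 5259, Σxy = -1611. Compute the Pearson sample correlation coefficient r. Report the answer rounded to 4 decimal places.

-0.8897

Numerator: nΣxy − (Σx)(Σy) = 7·(-1611) − (53)(-169) = -2320
Denominator: √[(nΣx²−(Σx)²)(nΣy²−(Σy)²)]
  nΣx²−(Σx)² = 7·519 − 2809 = 824;  nΣy²−(Σy)² = 7·5259 − 28561 = 8252
  √(824·8252) = √6799648 = 2607.6135
r = -2320 / 2607.6135 = -0.8897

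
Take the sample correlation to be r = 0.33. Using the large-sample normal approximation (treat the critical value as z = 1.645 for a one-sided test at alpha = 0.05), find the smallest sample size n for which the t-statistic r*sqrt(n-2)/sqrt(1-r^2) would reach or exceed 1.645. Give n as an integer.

Need r·√(n−2)/√(1−r²) ≥ 1.645
√(n−2) ≥ 1.645·√(1−0.1089) / 0.33 = 1.645·0.943981 / 0.33 = 4.7056
n−2 ≥ 22.1427  ⇒  n ≥ 24.1427
Smallest integer n = 25

25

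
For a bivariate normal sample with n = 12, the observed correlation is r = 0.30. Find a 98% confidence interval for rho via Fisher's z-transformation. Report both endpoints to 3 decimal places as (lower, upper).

(-0.435, 0.795)

Fisher z: z_r = atanh(r) = ½·ln((1+0.30)/(1−0.30)) = 0.309520
SE(z) = 1/√(n−3) = 1/√9 = 0.333333
98% ⇒ z* = 2.326; margin = 2.326·0.333333 = 0.775333
CI on z-scale: (-0.465813, 1.084853)
Back-transform: tanh(-0.465813) = -0.434810, tanh(1.084853) = 0.794992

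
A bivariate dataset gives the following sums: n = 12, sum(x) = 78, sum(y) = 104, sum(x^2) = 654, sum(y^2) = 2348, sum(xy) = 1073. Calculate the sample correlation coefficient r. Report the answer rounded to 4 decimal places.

S_xy = nΣxy − ΣxΣy = 12·1073 − 78·104 = 12876 − 8112 = 4764
S_xx = nΣx² − (Σx)² = 12·654 − 78² = 7848 − 6084 = 1764
S_yy = nΣy² − (Σy)² = 12·2348 − 104² = 28176 − 10816 = 17360
r = S_xy / √(S_xx·S_yy) = 4764 / √(1764·17360) = 4764 / √30623040 = 4764 / 5533.8088 = 0.8609

0.8609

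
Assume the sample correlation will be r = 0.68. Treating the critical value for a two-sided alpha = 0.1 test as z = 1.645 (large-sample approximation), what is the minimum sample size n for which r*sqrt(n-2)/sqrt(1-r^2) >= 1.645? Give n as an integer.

Need r·√(n−2)/√(1−r²) ≥ 1.645
√(n−2) ≥ 1.645·√(1−0.4624) / 0.68 = 1.645·0.733212 / 0.68 = 1.7737
n−2 ≥ 3.1460  ⇒  n ≥ 5.1460
Smallest integer n = 6

6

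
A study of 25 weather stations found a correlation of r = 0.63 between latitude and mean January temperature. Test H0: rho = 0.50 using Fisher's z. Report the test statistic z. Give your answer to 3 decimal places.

0.901

z_r = atanh(0.63) = 0.741416,  z_0 = atanh(0.50) = 0.549306
SE = 1/√(n−3) = 1/√22 = 0.213201
z = (z_r − z_0)/SE = (0.741416 − 0.549306) / 0.213201 = 0.192110 / 0.213201 = 0.901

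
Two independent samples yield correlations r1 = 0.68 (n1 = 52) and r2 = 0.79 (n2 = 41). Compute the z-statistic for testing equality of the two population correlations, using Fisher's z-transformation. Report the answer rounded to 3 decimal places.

Fisher z-transforms: z1 = atanh(0.68) = 0.829114, z2 = atanh(0.79) = 1.071432; difference d = -0.242318
Var(d) = 1/49 + 1/38 = 0.0204082 + 0.0263158 = 0.0467240
z = d/√Var(d) = -0.242318 / √0.0467240 = -0.242318 / 0.216157 = -1.121

-1.121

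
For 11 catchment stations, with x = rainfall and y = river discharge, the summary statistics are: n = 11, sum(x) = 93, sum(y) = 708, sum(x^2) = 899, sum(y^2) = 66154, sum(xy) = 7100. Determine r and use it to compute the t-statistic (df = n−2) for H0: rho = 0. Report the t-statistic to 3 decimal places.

3.218

S_xy = nΣxy − ΣxΣy = 11·7100 − 93·708 = 78100 − 65844 = 12256
S_xx = nΣx² − (Σx)² = 11·899 − 93² = 9889 − 8649 = 1240
S_yy = nΣy² − (Σy)² = 11·66154 − 708² = 727694 − 501264 = 226430
r = S_xy / √(S_xx·S_yy) = 12256 / √(1240·226430) = 12256 / √280773200 = 12256 / 16756.2884 = 0.7314
t = r·√(n−2)/√(1−r²) = 0.7314·√9 / √(1−0.534946) = 2.194200 / 0.681949 = 3.218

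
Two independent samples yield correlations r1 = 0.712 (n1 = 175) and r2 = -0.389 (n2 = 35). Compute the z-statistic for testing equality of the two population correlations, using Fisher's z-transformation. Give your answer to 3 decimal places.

6.762

z1 = atanh(0.712) = 0.891229,  z2 = atanh(-0.389) = -0.410621
SE = √(1/(n1−3) + 1/(n2−3)) = √(1/172 + 1/32) = √(0.0058140 + 0.0312500) = √0.0370640 = 0.192520
z = (z1 − z2)/SE = (0.891229 − (-0.410621)) / 0.192520 = 1.301850 / 0.192520 = 6.762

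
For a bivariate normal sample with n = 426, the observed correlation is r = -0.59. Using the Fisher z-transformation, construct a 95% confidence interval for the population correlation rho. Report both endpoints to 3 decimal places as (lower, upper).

(-0.649, -0.524)

Fisher z: z_r = atanh(r) = ½·ln((1+(-0.59))/(1−(-0.59))) = -0.677666
SE(z) = 1/√(n−3) = 1/√423 = 0.048622
95% ⇒ z* = 1.960; margin = 1.960·0.048622 = 0.095299
CI on z-scale: (-0.772965, -0.582367)
Back-transform: tanh(-0.772965) = -0.648650, tanh(-0.582367) = -0.524384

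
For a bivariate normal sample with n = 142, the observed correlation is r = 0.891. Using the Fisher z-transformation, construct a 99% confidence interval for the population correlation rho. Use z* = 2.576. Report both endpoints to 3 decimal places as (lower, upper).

(0.836, 0.928)

z_r = atanh(0.891) = 1.426757;  SE = 1/√(n−3) = 1/√139 = 0.084819
z-limits: 1.426757 ± 2.576·0.084819 = 1.426757 ± 0.218494 = [1.208263, 1.645251]
ρ-limits: (tanh 1.208263, tanh 1.645251) = (0.836, 0.928)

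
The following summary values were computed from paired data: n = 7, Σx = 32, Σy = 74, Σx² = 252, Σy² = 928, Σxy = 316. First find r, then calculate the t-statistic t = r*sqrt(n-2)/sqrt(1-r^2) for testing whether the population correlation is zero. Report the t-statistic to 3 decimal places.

S_xy = nΣxy − ΣxΣy = 7·316 − 32·74 = 2212 − 2368 = -156
S_xx = nΣx² − (Σx)² = 7·252 − 32² = 1764 − 1024 = 740
S_yy = nΣy² − (Σy)² = 7·928 − 74² = 6496 − 5476 = 1020
r = S_xy / √(S_xx·S_yy) = -156 / √(740·1020) = -156 / √754800 = -156 / 868.7923 = -0.1796
t = r·√(n−2)/√(1−r²) = -0.1796·√5 / √(1−0.032256) = -0.401598 / 0.983740 = -0.408

-0.408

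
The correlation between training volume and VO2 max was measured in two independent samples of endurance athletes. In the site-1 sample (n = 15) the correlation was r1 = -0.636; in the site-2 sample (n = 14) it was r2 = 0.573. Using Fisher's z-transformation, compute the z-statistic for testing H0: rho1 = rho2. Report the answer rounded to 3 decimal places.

z1 = atanh(-0.636) = -0.751428,  z2 = atanh(0.573) = 0.651978
SE = √(1/(n1−3) + 1/(n2−3)) = √(1/12 + 1/11) = √(0.0833333 + 0.0909091) = √0.1742424 = 0.417424
z = (z1 − z2)/SE = (-0.751428 − 0.651978) / 0.417424 = -1.403406 / 0.417424 = -3.362

-3.362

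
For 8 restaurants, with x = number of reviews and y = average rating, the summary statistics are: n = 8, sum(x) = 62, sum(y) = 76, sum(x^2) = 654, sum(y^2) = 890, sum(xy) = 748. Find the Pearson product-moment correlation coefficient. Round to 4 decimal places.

S_xy = nΣxy − ΣxΣy = 8·748 − 62·76 = 5984 − 4712 = 1272
S_xx = nΣx² − (Σx)² = 8·654 − 62² = 5232 − 3844 = 1388
S_yy = nΣy² − (Σy)² = 8·890 − 76² = 7120 − 5776 = 1344
r = S_xy / √(S_xx·S_yy) = 1272 / √(1388·1344) = 1272 / √1865472 = 1272 / 1365.8228 = 0.9313

0.9313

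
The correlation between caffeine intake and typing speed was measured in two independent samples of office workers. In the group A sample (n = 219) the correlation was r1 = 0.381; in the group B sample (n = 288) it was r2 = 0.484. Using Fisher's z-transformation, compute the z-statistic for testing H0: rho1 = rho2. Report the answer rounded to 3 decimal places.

z1 = atanh(0.381) = 0.401229,  z2 = atanh(0.484) = 0.528195
SE = √(1/(n1−3) + 1/(n2−3)) = √(1/216 + 1/285) = √(0.0046296 + 0.0035088) = √0.0081384 = 0.090213
z = (z1 − z2)/SE = (0.401229 − 0.528195) / 0.090213 = -0.126966 / 0.090213 = -1.407

-1.407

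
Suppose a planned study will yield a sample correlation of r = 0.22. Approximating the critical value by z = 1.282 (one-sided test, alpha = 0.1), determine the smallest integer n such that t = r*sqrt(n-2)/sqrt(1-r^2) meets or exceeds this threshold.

35

Need r·√(n−2)/√(1−r²) ≥ 1.282
√(n−2) ≥ 1.282·√(1−0.0484) / 0.22 = 1.282·0.975500 / 0.22 = 5.6845
n−2 ≥ 32.3135  ⇒  n ≥ 34.3135
Smallest integer n = 35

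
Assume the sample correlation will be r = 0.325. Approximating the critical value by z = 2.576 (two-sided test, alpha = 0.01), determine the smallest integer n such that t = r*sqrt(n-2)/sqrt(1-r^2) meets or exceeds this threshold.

59

Need r·√(n−2)/√(1−r²) ≥ 2.576
√(n−2) ≥ 2.576·√(1−0.105625) / 0.325 = 2.576·0.945714 / 0.325 = 7.4959
n−2 ≥ 56.1885  ⇒  n ≥ 58.1885
Smallest integer n = 59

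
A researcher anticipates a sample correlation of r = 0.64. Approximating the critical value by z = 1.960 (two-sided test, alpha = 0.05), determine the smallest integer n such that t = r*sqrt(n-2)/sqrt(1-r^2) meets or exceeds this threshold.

r√(n−2)/√(1−r²) ≥ 1.960  ⇔  n−2 ≥ (1.960)²·(1−r²)/r²
(1−r²)/r² = (1−0.4096)/0.4096 = 1.4414
n ≥ 2 + 3.8416·1.4414 = 2 + 5.5373 = 7.5373
⌈7.5373⌉ = 8

8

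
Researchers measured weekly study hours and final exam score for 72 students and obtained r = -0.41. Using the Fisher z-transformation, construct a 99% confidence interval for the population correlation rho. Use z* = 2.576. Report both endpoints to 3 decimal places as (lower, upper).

z_r = atanh(-0.41) = -0.435611;  SE = 1/√(n−3) = 1/√69 = 0.120386
z-limits: -0.435611 ± 2.576·0.120386 = -0.435611 ± 0.310114 = [-0.745725, -0.125497]
ρ-limits: (tanh -0.745725, tanh -0.125497) = (-0.633, -0.125)

(-0.633, -0.125)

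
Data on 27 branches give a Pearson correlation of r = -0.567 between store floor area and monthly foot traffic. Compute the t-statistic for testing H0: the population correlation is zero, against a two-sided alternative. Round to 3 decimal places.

-3.442

1 − r² = 1 − 0.321489 = 0.678511;  √(1−r²) = 0.823718
√(n−2) = √25 = 5.000000
t = r·√(n−2)/√(1−r²) = -0.567 · 5.000000 / 0.823718 = -3.442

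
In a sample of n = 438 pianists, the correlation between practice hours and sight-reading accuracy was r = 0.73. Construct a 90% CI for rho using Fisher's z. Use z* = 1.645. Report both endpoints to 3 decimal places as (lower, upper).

z_r = atanh(0.73) = 0.928727;  SE = 1/√(n−3) = 1/√435 = 0.047946
z-limits: 0.928727 ± 1.645·0.047946 = 0.928727 ± 0.078871 = [0.849856, 1.007598]
ρ-limits: (tanh 0.849856, tanh 1.007598) = (0.691, 0.765)

(0.691, 0.765)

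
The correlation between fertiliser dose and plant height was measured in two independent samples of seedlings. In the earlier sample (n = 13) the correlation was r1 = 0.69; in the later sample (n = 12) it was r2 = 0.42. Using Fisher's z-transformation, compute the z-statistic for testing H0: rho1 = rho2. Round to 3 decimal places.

z1 = atanh(0.69) = 0.847956,  z2 = atanh(0.42) = 0.447692
SE = √(1/(n1−3) + 1/(n2−3)) = √(1/10 + 1/9) = √(0.1000000 + 0.1111111) = √0.2111111 = 0.459468
z = (z1 − z2)/SE = (0.847956 − 0.447692) / 0.459468 = 0.400264 / 0.459468 = 0.871

0.871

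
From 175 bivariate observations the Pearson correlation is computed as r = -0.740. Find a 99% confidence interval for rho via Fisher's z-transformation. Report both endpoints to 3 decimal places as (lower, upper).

(-0.817, -0.638)

Fisher z: z_r = atanh(r) = ½·ln((1+(-0.740))/(1−(-0.740))) = -0.950479
SE(z) = 1/√(n−3) = 1/√172 = 0.076249
99% ⇒ z* = 2.576; margin = 2.576·0.076249 = 0.196417
CI on z-scale: (-1.146896, -0.754062)
Back-transform: tanh(-1.146896) = -0.816723, tanh(-0.754062) = -0.637566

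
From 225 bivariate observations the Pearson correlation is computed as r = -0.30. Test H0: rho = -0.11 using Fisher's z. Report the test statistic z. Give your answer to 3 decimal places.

Fisher z: atanh(-0.30) = -0.309520, atanh(-0.11) = -0.110447
z = (z_r − z_0)·√(n−3) = (-0.309520 − (-0.110447))·√222 = -0.199073 · 14.899664 = -2.966

-2.966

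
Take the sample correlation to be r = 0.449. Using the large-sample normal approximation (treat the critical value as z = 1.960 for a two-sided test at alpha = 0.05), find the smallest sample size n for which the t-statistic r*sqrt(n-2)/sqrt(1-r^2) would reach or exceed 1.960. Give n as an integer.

18

r√(n−2)/√(1−r²) ≥ 1.960  ⇔  n−2 ≥ (1.960)²·(1−r²)/r²
(1−r²)/r² = (1−0.201601)/0.201601 = 3.9603
n ≥ 2 + 3.8416·3.9603 = 2 + 15.2139 = 17.2139
⌈17.2139⌉ = 18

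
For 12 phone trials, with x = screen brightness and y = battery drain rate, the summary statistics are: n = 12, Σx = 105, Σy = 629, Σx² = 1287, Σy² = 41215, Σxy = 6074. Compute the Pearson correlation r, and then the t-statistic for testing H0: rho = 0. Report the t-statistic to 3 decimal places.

1.095

Numerator: nΣxy − (Σx)(Σy) = 12·6074 − (105)(629) = 6843
Denominator: √[(nΣx²−(Σx)²)(nΣy²−(Σy)²)]
  nΣx²−(Σx)² = 12·1287 − 11025 = 4419;  nΣy²−(Σy)² = 12·41215 − 395641 = 98939
  √(4419·98939) = √437211441 = 20909.6016
r = 6843 / 20909.6016 = 0.3273
t = r·√(n−2)/√(1−r²) = 0.3273·√10 / √(1−0.107125) = 1.035013 / 0.944921 = 1.095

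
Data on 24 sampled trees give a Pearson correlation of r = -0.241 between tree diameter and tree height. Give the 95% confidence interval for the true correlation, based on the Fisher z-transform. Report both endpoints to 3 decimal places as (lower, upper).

(-0.587, 0.180)

z_r = atanh(-0.241) = -0.245836;  SE = 1/√(n−3) = 1/√21 = 0.218218
z-limits: -0.245836 ± 1.960·0.218218 = -0.245836 ± 0.427707 = [-0.673543, 0.181871]
ρ-limits: (tanh -0.673543, tanh 0.181871) = (-0.587, 0.180)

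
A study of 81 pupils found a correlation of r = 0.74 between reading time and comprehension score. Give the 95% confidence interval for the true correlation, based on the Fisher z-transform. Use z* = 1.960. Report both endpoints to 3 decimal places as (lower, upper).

(0.622, 0.825)

Fisher z: z_r = atanh(r) = ½·ln((1+0.74)/(1−0.74)) = 0.950479
SE(z) = 1/√(n−3) = 1/√78 = 0.113228
95% ⇒ z* = 1.960; margin = 1.960·0.113228 = 0.221927
CI on z-scale: (0.728552, 1.172406)
Back-transform: tanh(0.728552) = 0.622179, tanh(1.172406) = 0.825042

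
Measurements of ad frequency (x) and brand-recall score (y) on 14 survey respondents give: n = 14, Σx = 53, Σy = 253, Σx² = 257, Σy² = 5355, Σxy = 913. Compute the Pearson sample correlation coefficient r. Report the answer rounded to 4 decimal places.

-0.2132

S_xy = nΣxy − ΣxΣy = 14·913 − 53·253 = 12782 − 13409 = -627
S_xx = nΣx² − (Σx)² = 14·257 − 53² = 3598 − 2809 = 789
S_yy = nΣy² − (Σy)² = 14·5355 − 253² = 74970 − 64009 = 10961
r = S_xy / √(S_xx·S_yy) = -627 / √(789·10961) = -627 / √8648229 = -627 / 2940.7871 = -0.2132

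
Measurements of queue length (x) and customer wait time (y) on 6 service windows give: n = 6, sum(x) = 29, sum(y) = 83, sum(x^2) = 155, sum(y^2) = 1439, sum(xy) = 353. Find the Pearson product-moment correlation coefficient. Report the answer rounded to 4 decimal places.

Numerator: nΣxy − (Σx)(Σy) = 6·353 − (29)(83) = -289
Denominator: √[(nΣx²−(Σx)²)(nΣy²−(Σy)²)]
  nΣx²−(Σx)² = 6·155 − 841 = 89;  nΣy²−(Σy)² = 6·1439 − 6889 = 1745
  √(89·1745) = √155305 = 394.0876
r = -289 / 394.0876 = -0.7333

-0.7333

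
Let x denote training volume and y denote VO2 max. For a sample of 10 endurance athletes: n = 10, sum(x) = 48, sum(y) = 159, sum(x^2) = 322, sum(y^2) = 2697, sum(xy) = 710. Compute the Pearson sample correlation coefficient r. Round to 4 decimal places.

-0.4277

Numerator: nΣxy − (Σx)(Σy) = 10·710 − (48)(159) = -532
Denominator: √[(nΣx²−(Σx)²)(nΣy²−(Σy)²)]
  nΣx²−(Σx)² = 10·322 − 2304 = 916;  nΣy²−(Σy)² = 10·2697 − 25281 = 1689
  √(916·1689) = √1547124 = 1243.8344
r = -532 / 1243.8344 = -0.4277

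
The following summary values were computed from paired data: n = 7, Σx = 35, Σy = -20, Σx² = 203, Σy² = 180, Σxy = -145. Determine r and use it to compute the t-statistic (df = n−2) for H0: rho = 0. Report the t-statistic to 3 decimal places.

-2.675

S_xy = nΣxy − ΣxΣy = 7·(-145) − 35·(-20) = -1015 − (-700) = -315
S_xx = nΣx² − (Σx)² = 7·203 − 35² = 1421 − 1225 = 196
S_yy = nΣy² − (Σy)² = 7·180 − (-20)² = 1260 − 400 = 860
r = S_xy / √(S_xx·S_yy) = -315 / √(196·860) = -315 / √168560 = -315 / 410.5606 = -0.7672
t = r·√(n−2)/√(1−r²) = -0.7672·√5 / √(1−0.588596) = -1.715511 / 0.641408 = -2.675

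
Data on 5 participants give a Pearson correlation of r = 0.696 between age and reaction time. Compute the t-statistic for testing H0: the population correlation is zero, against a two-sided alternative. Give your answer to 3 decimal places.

1.679

1 − r² = 1 − 0.484416 = 0.515584;  √(1−r²) = 0.718042
√(n−2) = √3 = 1.732051
t = r·√(n−2)/√(1−r²) = 0.696 · 1.732051 / 0.718042 = 1.679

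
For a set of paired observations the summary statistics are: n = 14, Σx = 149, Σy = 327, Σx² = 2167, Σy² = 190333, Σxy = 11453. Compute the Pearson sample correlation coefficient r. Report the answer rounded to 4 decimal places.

Numerator: nΣxy − (Σx)(Σy) = 14·11453 − (149)(327) = 111619
Denominator: √[(nΣx²−(Σx)²)(nΣy²−(Σy)²)]
  nΣx²−(Σx)² = 14·2167 − 22201 = 8137;  nΣy²−(Σy)² = 14·190333 − 106929 = 2557733
  √(8137·2557733) = √20812273421 = 144264.5952
r = 111619 / 144264.5952 = 0.7737

0.7737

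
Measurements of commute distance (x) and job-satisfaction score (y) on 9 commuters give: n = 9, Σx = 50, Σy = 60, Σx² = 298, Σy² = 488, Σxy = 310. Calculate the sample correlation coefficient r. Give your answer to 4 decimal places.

S_xy = nΣxy − ΣxΣy = 9·310 − 50·60 = 2790 − 3000 = -210
S_xx = nΣx² − (Σx)² = 9·298 − 50² = 2682 − 2500 = 182
S_yy = nΣy² − (Σy)² = 9·488 − 60² = 4392 − 3600 = 792
r = S_xy / √(S_xx·S_yy) = -210 / √(182·792) = -210 / √144144 = -210 / 379.6630 = -0.5531

-0.5531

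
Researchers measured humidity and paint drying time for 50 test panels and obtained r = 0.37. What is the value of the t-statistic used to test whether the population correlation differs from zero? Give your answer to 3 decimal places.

2.759

t = r·√(n−2) / √(1−r²) with r = 0.37, n = 50
  = 0.37·√48 / √(1 − 0.1369)
  = 0.37·6.928203 / 0.929032
  = 2.563435 / 0.929032 = 2.759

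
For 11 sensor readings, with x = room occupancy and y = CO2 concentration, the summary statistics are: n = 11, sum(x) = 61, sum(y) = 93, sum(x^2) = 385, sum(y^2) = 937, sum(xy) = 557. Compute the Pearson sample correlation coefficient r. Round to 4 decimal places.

Numerator: nΣxy − (Σx)(Σy) = 11·557 − (61)(93) = 454
Denominator: √[(nΣx²−(Σx)²)(nΣy²−(Σy)²)]
  nΣx²−(Σx)² = 11·385 − 3721 = 514;  nΣy²−(Σy)² = 11·937 − 8649 = 1658
  √(514·1658) = √852212 = 923.1533
r = 454 / 923.1533 = 0.4918

0.4918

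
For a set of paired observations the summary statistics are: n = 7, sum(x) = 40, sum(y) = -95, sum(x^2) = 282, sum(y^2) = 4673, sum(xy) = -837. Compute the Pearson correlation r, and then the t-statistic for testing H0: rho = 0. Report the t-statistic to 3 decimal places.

S_xy = nΣxy − ΣxΣy = 7·(-837) − 40·(-95) = -5859 − (-3800) = -2059
S_xx = nΣx² − (Σx)² = 7·282 − 40² = 1974 − 1600 = 374
S_yy = nΣy² − (Σy)² = 7·4673 − (-95)² = 32711 − 9025 = 23686
r = S_xy / √(S_xx·S_yy) = -2059 / √(374·23686) = -2059 / √8858564 = -2059 / 2976.3340 = -0.6918
t = r·√(n−2)/√(1−r²) = -0.6918·√5 / √(1−0.478587) = -1.546912 / 0.722089 = -2.142

-2.142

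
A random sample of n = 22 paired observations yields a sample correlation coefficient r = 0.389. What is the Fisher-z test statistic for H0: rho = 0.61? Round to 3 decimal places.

-1.300

z_r = atanh(0.389) = 0.410621,  z_0 = atanh(0.61) = 0.708921
SE = 1/√(n−3) = 1/√19 = 0.229416
z = (z_r − z_0)/SE = (0.410621 − 0.708921) / 0.229416 = -0.298300 / 0.229416 = -1.300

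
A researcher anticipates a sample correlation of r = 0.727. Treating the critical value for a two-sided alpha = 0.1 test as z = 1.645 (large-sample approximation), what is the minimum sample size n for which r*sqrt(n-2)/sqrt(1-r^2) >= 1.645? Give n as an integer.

Need r·√(n−2)/√(1−r²) ≥ 1.645
√(n−2) ≥ 1.645·√(1−0.528529) / 0.727 = 1.645·0.686637 / 0.727 = 1.5537
n−2 ≥ 2.4140  ⇒  n ≥ 4.4140
Smallest integer n = 5

5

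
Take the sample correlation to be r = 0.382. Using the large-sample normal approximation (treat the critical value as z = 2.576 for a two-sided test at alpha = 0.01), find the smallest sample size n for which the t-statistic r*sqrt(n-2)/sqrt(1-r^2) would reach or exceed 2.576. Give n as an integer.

Need r·√(n−2)/√(1−r²) ≥ 2.576
√(n−2) ≥ 2.576·√(1−0.145924) / 0.382 = 2.576·0.924162 / 0.382 = 6.2320
n−2 ≥ 38.8378  ⇒  n ≥ 40.8378
Smallest integer n = 41

41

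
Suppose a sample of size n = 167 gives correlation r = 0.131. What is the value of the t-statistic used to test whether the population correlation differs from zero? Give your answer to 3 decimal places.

t = r·√(n−2) / √(1−r²) with r = 0.131, n = 167
  = 0.131·√165 / √(1 − 0.017161)
  = 0.131·12.845233 / 0.991382
  = 1.682726 / 0.991382 = 1.697

1.697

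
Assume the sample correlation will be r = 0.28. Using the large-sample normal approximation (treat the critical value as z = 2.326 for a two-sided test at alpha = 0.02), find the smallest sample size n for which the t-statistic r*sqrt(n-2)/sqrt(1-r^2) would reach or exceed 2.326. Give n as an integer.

66

r√(n−2)/√(1−r²) ≥ 2.326  ⇔  n−2 ≥ (2.326)²·(1−r²)/r²
(1−r²)/r² = (1−0.0784)/0.0784 = 11.7551
n ≥ 2 + 5.410276·11.7551 = 2 + 63.5983 = 65.5983
⌈65.5983⌉ = 66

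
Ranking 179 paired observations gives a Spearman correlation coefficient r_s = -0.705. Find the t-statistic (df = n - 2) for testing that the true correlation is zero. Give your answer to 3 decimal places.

-13.225

1 − r_s² = 1 − 0.497025 = 0.502975;  √(1−r_s²) = 0.709207
√(n−2) = √177 = 13.304135
t = r_s·√(n−2)/√(1−r_s²) = -0.705 · 13.304135 / 0.709207 = -13.225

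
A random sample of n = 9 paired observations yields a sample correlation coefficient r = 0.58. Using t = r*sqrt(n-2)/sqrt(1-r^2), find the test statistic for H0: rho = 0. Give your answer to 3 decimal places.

1.884

t = r·√(n−2) / √(1−r²) with r = 0.58, n = 9
  = 0.58·√7 / √(1 − 0.3364)
  = 0.58·2.645751 / 0.814616
  = 1.534536 / 0.814616 = 1.884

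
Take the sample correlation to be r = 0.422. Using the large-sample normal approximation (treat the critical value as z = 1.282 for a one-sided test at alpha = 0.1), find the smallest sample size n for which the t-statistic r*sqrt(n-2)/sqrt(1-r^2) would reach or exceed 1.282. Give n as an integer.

10

Need r·√(n−2)/√(1−r²) ≥ 1.282
√(n−2) ≥ 1.282·√(1−0.178084) / 0.422 = 1.282·0.906596 / 0.422 = 2.7542
n−2 ≥ 7.5856  ⇒  n ≥ 9.5856
Smallest integer n = 10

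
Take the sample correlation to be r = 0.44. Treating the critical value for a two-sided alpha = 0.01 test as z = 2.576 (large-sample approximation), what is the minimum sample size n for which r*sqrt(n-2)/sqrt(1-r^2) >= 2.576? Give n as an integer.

30

r√(n−2)/√(1−r²) ≥ 2.576  ⇔  n−2 ≥ (2.576)²·(1−r²)/r²
(1−r²)/r² = (1−0.1936)/0.1936 = 4.1653
n ≥ 2 + 6.635776·4.1653 = 2 + 27.6400 = 29.6400
⌈29.6400⌉ = 30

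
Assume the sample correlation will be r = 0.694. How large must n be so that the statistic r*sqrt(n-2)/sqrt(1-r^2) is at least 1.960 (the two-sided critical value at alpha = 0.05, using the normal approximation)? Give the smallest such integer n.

7

Need r·√(n−2)/√(1−r²) ≥ 1.960
√(n−2) ≥ 1.960·√(1−0.481636) / 0.694 = 1.960·0.719975 / 0.694 = 2.0334
n−2 ≥ 4.1347  ⇒  n ≥ 6.1347
Smallest integer n = 7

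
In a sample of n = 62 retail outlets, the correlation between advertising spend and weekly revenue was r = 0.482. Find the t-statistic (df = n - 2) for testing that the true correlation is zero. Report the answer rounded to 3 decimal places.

4.261

1 − r² = 1 − 0.232324 = 0.767676;  √(1−r²) = 0.876171
√(n−2) = √60 = 7.745967
t = r·√(n−2)/√(1−r²) = 0.482 · 7.745967 / 0.876171 = 4.261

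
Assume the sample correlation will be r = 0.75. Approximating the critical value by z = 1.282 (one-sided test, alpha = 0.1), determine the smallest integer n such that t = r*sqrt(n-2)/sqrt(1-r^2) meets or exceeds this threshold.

4

r√(n−2)/√(1−r²) ≥ 1.282  ⇔  n−2 ≥ (1.282)²·(1−r²)/r²
(1−r²)/r² = (1−0.5625)/0.5625 = 0.7778
n ≥ 2 + 1.643524·0.7778 = 2 + 1.2783 = 3.2783
⌈3.2783⌉ = 4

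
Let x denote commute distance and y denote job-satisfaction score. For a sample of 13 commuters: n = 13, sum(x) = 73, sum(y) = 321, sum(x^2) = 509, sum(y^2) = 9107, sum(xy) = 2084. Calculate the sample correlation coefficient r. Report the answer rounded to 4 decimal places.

0.8229

S_xy = nΣxy − ΣxΣy = 13·2084 − 73·321 = 27092 − 23433 = 3659
S_xx = nΣx² − (Σx)² = 13·509 − 73² = 6617 − 5329 = 1288
S_yy = nΣy² − (Σy)² = 13·9107 − 321² = 118391 − 103041 = 15350
r = S_xy / √(S_xx·S_yy) = 3659 / √(1288·15350) = 3659 / √19770800 = 3659 / 4446.4368 = 0.8229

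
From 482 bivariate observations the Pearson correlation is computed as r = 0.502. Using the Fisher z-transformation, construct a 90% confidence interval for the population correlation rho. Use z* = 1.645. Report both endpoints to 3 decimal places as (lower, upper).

z_r = atanh(0.502) = 0.551976;  SE = 1/√(n−3) = 1/√479 = 0.045691
z-limits: 0.551976 ± 1.645·0.045691 = 0.551976 ± 0.075162 = [0.476814, 0.627138]
ρ-limits: (tanh 0.476814, tanh 0.627138) = (0.444, 0.556)

(0.444, 0.556)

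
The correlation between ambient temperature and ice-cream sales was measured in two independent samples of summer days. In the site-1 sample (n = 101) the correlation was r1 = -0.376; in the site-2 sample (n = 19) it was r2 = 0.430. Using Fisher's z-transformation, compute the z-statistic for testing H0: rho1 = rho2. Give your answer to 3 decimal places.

-3.172

Fisher z-transforms: z1 = atanh(-0.376) = -0.395393, z2 = atanh(0.430) = 0.459897; difference d = -0.855290
Var(d) = 1/98 + 1/16 = 0.0102041 + 0.0625000 = 0.0727041
z = d/√Var(d) = -0.855290 / √0.0727041 = -0.855290 / 0.269637 = -3.172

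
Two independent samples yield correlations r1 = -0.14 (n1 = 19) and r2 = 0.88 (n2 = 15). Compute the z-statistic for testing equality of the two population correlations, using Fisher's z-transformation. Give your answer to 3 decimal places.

-3.972

z1 = atanh(-0.14) = -0.140926,  z2 = atanh(0.88) = 1.375768
SE = √(1/(n1−3) + 1/(n2−3)) = √(1/16 + 1/12) = √(0.0625000 + 0.0833333) = √0.1458333 = 0.381881
z = (z1 − z2)/SE = (-0.140926 − 1.375768) / 0.381881 = -1.516694 / 0.381881 = -3.972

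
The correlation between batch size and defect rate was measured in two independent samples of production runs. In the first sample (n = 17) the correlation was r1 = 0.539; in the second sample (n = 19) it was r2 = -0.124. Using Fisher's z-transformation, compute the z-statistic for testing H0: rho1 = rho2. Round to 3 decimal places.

z1 = atanh(0.539) = 0.602745,  z2 = atanh(-0.124) = -0.124641
SE = √(1/(n1−3) + 1/(n2−3)) = √(1/14 + 1/16) = √(0.0714286 + 0.0625000) = √0.1339286 = 0.365963
z = (z1 − z2)/SE = (0.602745 − (-0.124641)) / 0.365963 = 0.727386 / 0.365963 = 1.988

1.988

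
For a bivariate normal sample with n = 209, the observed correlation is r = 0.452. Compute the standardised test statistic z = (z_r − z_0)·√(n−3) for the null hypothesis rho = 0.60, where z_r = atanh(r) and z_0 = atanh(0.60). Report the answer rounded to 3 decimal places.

z_r = atanh(0.452) = 0.487211,  z_0 = atanh(0.60) = 0.693147
SE = 1/√(n−3) = 1/√206 = 0.069673
z = (z_r − z_0)/SE = (0.487211 − 0.693147) / 0.069673 = -0.205936 / 0.069673 = -2.956

-2.956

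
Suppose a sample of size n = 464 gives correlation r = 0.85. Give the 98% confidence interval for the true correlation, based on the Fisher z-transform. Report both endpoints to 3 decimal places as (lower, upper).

Fisher z: z_r = atanh(r) = ½·ln((1+0.85)/(1−0.85)) = 1.256153
SE(z) = 1/√(n−3) = 1/√461 = 0.046575
98% ⇒ z* = 2.326; margin = 2.326·0.046575 = 0.108333
CI on z-scale: (1.147820, 1.364486)
Back-transform: tanh(1.147820) = 0.817031, tanh(1.364486) = 0.877429

(0.817, 0.877)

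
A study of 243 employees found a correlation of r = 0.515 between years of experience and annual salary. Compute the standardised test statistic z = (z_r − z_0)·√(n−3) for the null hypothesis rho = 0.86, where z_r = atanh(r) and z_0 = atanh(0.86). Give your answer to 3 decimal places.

-11.214

Fisher z: atanh(0.515) = 0.569511, atanh(0.86) = 1.293345
z = (z_r − z_0)·√(n−3) = (0.569511 − 1.293345)·√240 = -0.723834 · 15.491933 = -11.214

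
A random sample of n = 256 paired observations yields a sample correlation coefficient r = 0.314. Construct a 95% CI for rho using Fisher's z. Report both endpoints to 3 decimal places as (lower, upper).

z_r = atanh(0.314) = 0.324977;  SE = 1/√(n−3) = 1/√253 = 0.062869
z-limits: 0.324977 ± 1.960·0.062869 = 0.324977 ± 0.123223 = [0.201754, 0.448200]
ρ-limits: (tanh 0.201754, tanh 0.448200) = (0.199, 0.420)

(0.199, 0.420)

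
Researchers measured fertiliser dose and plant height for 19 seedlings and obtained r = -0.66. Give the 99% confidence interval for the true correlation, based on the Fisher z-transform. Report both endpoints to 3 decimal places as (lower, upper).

(-0.893, -0.148)

z_r = atanh(-0.66) = -0.792814;  SE = 1/√(n−3) = 1/√16 = 0.250000
z-limits: -0.792814 ± 2.576·0.250000 = -0.792814 ± 0.644000 = [-1.436814, -0.148814]
ρ-limits: (tanh -1.436814, tanh -0.148814) = (-0.893, -0.148)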